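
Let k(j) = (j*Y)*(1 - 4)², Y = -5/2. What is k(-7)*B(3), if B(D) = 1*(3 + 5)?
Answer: 1260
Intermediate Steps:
Y = -5/2 (Y = -5*½ = -5/2 ≈ -2.5000)
B(D) = 8 (B(D) = 1*8 = 8)
k(j) = -45*j/2 (k(j) = (j*(-5/2))*(1 - 4)² = -5*j/2*(-3)² = -5*j/2*9 = -45*j/2)
k(-7)*B(3) = -45/2*(-7)*8 = (315/2)*8 = 1260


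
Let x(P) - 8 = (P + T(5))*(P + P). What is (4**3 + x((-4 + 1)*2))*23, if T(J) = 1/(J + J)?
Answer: 16422/5 ≈ 3284.4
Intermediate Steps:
T(J) = 1/(2*J)
x(P) = 8 + 2*P*(1/10 + P) (x(P) = 8 + (P + (1/2)/5)*(P + P) = 8 + (P + (1/2)*(1/5))*(2*P) = 8 + (P + 1/10)*(2*P) = 8 + (1/10 + P)*(2*P) = 8 + 2*P*(1/10 + P))
(4**3 + x((-4 + 1)*2))*23 = (4**3 + (8 + 2*((-4 + 1)*2)**2 + ((-4 + 1)*2)/5))*23 = (64 + (8 + 2*(-3*2)**2 + (-3*2)/5))*23 = (64 + (8 + 2*(-6)**2 + (1/5)*(-6)))*23 = (64 + (8 + 2*36 - 6/5))*23 = (64 + (8 + 72 - 6/5))*23 = (64 + 394/5)*23 = (714/5)*23 = 16422/5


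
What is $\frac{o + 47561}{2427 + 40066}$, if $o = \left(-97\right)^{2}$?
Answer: $\frac{56970}{42493} \approx 1.3407$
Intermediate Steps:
$o = 9409$
$\frac{o + 47561}{2427 + 40066} = \frac{9409 + 47561}{2427 + 40066} = \frac{56970}{42493}$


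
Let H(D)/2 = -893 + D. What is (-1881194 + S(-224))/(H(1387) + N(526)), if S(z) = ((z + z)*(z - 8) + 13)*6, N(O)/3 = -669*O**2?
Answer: 314375/138821936 ≈ 0.0022646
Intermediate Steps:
N(O) = -2007*O**2 (N(O) = 3*(-669*O**2) = -2007*O**2)
H(D) = -1786 + 2*D (H(D) = 2*(-893 + D) = -1786 + 2*D)
S(z) = 78 + 12*z*(-8 + z) (S(z) = ((2*z)*(-8 + z) + 13)*6 = (2*z*(-8 + z) + 13)*6 = (13 + 2*z*(-8 + z))*6 = 78 + 12*z*(-8 + z))
(-1881194 + S(-224))/(H(1387) + N(526)) = (-1881194 + (78 - 96*(-224) + 12*(-224)**2))/((-1786 + 2*1387) - 2007*526**2) = (-1881194 + (78 + 21504 + 12*50176))/((-1786 + 2774) - 2007*276676) = (-1881194 + (78 + 21504 + 602112))/(988 - 555288732) = (-1881194 + 623694)/(-555287744) = -1257500*(-1/555287744) = 314375/138821936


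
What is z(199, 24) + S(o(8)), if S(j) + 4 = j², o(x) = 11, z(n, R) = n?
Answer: 316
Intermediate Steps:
S(j) = -4 + j²
z(199, 24) + S(o(8)) = 199 + (-4 + 11²) = 199 + (-4 + 121) = 199 + 117 = 316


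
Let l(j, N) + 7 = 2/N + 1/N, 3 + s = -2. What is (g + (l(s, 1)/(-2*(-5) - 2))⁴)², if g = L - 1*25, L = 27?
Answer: 1089/256 ≈ 4.2539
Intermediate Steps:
s = -5 (s = -3 - 2 = -5)
l(j, N) = -7 + 3/N (l(j, N) = -7 + (2/N + 1/N) = -7 + 3/N)
g = 2 (g = 27 - 1*25 = 27 - 25 = 2)
(g + (l(s, 1)/(-2*(-5) - 2))⁴)² = (2 + ((-7 + 3/1)/(-2*(-5) - 2))⁴)² = (2 + ((-7 + 3*1)/(10 - 2))⁴)² = (2 + ((-7 + 3)/8)⁴)² = (2 + (-4*⅛)⁴)² = (2 + (-½)⁴)² = (2 + 1/16)² = (33/16)² = 1089/256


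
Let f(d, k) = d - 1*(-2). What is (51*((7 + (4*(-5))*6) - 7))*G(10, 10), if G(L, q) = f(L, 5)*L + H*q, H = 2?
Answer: -856800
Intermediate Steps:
f(d, k) = 2 + d (f(d, k) = d + 2 = 2 + d)
G(L, q) = 2*q + L*(2 + L) (G(L, q) = (2 + L)*L + 2*q = L*(2 + L) + 2*q = 2*q + L*(2 + L))
(51*((7 + (4*(-5))*6) - 7))*G(10, 10) = (51*((7 + (4*(-5))*6) - 7))*(2*10 + 10*(2 + 10)) = (51*((7 - 20*6) - 7))*(20 + 10*12) = (51*((7 - 120) - 7))*(20 + 120) = (51*(-113 - 7))*140 = (51*(-120))*140 = -6120*140 = -856800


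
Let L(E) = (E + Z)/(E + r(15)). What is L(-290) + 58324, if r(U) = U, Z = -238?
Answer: 1458148/25 ≈ 58326.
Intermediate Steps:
L(E) = (-238 + E)/(15 + E) (L(E) = (E - 238)/(E + 15) = (-238 + E)/(15 + E))
L(-290) + 58324 = (-238 - 290)/(15 - 290) + 58324 = -528/(-275) + 58324 = -1/275*(-528) + 58324 = 48/25 + 58324 = 1458148/25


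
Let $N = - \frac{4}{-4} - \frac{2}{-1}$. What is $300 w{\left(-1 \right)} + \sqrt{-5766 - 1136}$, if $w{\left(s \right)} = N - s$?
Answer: $1200 + i \sqrt{6902} \approx 1200.0 + 83.078 i$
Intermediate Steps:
$N = 3$ ($N = \left(-4\right) \left(- \frac{1}{4}\right) - -2 = 1 + 2 = 3$)
$w{\left(s \right)} = 3 - s$
$300 w{\left(-1 \right)} + \sqrt{-5766 - 1136} = 300 \left(3 - -1\right) + \sqrt{-5766 - 1136} = 300 \left(3 + 1\right) + \sqrt{-6902} = 300 \cdot 4 + i \sqrt{6902} = 1200 + i \sqrt{6902}$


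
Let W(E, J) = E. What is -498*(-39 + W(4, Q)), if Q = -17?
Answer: 17430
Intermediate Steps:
-498*(-39 + W(4, Q)) = -498*(-39 + 4) = -498*(-35) = 17430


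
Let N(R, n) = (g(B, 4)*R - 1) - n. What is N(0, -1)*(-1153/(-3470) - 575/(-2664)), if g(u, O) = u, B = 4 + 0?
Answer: 0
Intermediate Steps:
B = 4
N(R, n) = -1 - n + 4*R (N(R, n) = (4*R - 1) - n = (-1 + 4*R) - n = -1 - n + 4*R)
N(0, -1)*(-1153/(-3470) - 575/(-2664)) = (-1 - 1*(-1) + 4*0)*(-1153/(-3470) - 575/(-2664)) = (-1 + 1 + 0)*(-1153*(-1/3470) - 575*(-1/2664)) = 0*(1153/3470 + 575/2664) = 0*(2533421/4622040) = 0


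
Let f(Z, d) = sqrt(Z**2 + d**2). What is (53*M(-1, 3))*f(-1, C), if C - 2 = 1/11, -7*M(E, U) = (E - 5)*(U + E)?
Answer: 3180*sqrt(26)/77 ≈ 210.58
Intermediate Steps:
M(E, U) = -(-5 + E)*(E + U)/7 (M(E, U) = -(E - 5)*(U + E)/7 = -(-5 + E)*(E + U)/7)
C = 23/11 (C = 2 + 1/11 = 23/11 ≈ 2.0909)
(53*M(-1, 3))*f(-1, C) = (53*(-1/7*(-1)**2 + (5/7)*(-1) + (5/7)*3 - 1/7*(-1)*3))*sqrt((-1)**2 + (23/11)**2) = (53*(-1/7*1 - 5/7 + 15/7 + 3/7))*sqrt(1 + 529/121) = (53*(-1/7 - 5/7 + 15/7 + 3/7))*sqrt(650/121) = (53*(12/7))*(5*sqrt(26)/11) = 636*(5*sqrt(26)/11)/7 = 3180*sqrt(26)/77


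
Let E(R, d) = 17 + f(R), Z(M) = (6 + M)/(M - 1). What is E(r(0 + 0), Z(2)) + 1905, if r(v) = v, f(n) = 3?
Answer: 1925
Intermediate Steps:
Z(M) = (6 + M)/(-1 + M)
E(R, d) = 20 (E(R, d) = 17 + 3 = 20)
E(r(0 + 0), Z(2)) + 1905 = 20 + 1905 = 1925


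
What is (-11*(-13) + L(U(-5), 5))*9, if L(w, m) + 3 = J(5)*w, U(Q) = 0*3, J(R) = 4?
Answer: 1260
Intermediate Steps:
U(Q) = 0
L(w, m) = -3 + 4*w
(-11*(-13) + L(U(-5), 5))*9 = (-11*(-13) + (-3 + 4*0))*9 = (143 + (-3 + 0))*9 = (143 - 3)*9 = 140*9 = 1260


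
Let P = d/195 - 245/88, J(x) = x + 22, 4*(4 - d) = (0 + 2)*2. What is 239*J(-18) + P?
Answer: 5452483/5720 ≈ 953.23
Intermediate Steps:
d = 3 (d = 4 - (0 + 2)*2/4 = 4 - 2/2 = 4 - ¼*4 = 4 - 1 = 3)
J(x) = 22 + x
P = -15837/5720 (P = 3/195 - 245/88 = 3*(1/195) - 245*1/88 = 1/65 - 245/88 = -15837/5720 ≈ -2.7687)
239*J(-18) + P = 239*(22 - 18) - 15837/5720 = 239*4 - 15837/5720 = 956 - 15837/5720 = 5452483/5720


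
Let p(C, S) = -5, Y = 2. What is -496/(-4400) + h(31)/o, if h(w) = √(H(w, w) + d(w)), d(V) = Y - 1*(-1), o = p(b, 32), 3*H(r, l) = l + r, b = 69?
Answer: 31/275 - √213/15 ≈ -0.86024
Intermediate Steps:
H(r, l) = l/3 + r/3 (H(r, l) = (l + r)/3 = l/3 + r/3)
o = -5
d(V) = 3 (d(V) = 2 - 1*(-1) = 2 + 1 = 3)
h(w) = √(3 + 2*w/3) (h(w) = √((w/3 + w/3) + 3) = √(2*w/3 + 3) = √(3 + 2*w/3))
-496/(-4400) + h(31)/o = -496/(-4400) + (√(27 + 6*31)/3)/(-5) = -496*(-1/4400) + (√(27 + 186)/3)*(-⅕) = 31/275 + (√213/3)*(-⅕) = 31/275 - √213/15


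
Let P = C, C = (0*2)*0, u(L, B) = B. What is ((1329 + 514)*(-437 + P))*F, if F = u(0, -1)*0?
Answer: 0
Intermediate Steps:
C = 0 (C = 0*0 = 0)
P = 0
F = 0 (F = -1*0 = 0)
((1329 + 514)*(-437 + P))*F = ((1329 + 514)*(-437 + 0))*0 = (1843*(-437))*0 = -805391*0 = 0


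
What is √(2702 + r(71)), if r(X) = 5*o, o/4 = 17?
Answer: 39*√2 ≈ 55.154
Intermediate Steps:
o = 68 (o = 4*17 = 68)
r(X) = 340 (r(X) = 5*68 = 340)
√(2702 + r(71)) = √(2702 + 340) = √3042 = 39*√2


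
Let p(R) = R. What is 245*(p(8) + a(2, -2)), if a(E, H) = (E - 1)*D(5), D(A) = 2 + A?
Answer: 3675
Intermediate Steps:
a(E, H) = -7 + 7*E (a(E, H) = (E - 1)*(2 + 5) = (-1 + E)*7 = -7 + 7*E)
245*(p(8) + a(2, -2)) = 245*(8 + (-7 + 7*2)) = 245*(8 + (-7 + 14)) = 245*(8 + 7) = 245*15 = 3675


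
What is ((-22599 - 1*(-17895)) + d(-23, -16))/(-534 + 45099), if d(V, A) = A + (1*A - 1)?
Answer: -1579/14855 ≈ -0.10629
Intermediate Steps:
d(V, A) = -1 + 2*A (d(V, A) = A + (A - 1) = A + (-1 + A) = -1 + 2*A)
((-22599 - 1*(-17895)) + d(-23, -16))/(-534 + 45099) = ((-22599 - 1*(-17895)) + (-1 + 2*(-16)))/(-534 + 45099) = ((-22599 + 17895) + (-1 - 32))/44565 = (-4704 - 33)*(1/44565) = -4737*1/44565 = -1579/14855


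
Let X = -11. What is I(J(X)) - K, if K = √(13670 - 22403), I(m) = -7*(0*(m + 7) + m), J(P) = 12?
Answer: -84 - I*√8733 ≈ -84.0 - 93.451*I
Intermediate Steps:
I(m) = -7*m (I(m) = -7*(0*(7 + m) + m) = -7*(0 + m) = -7*m)
K = I*√8733 (K = √(-8733) = I*√8733 ≈ 93.451*I)
I(J(X)) - K = -7*12 - I*√8733 = -84 - I*√8733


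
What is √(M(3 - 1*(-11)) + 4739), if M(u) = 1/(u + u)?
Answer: √928851/14 ≈ 68.841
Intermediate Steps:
M(u) = 1/(2*u)
√(M(3 - 1*(-11)) + 4739) = √(1/(2*(3 - 1*(-11))) + 4739) = √(1/(2*(3 + 11)) + 4739) = √((½)/14 + 4739) = √((½)*(1/14) + 4739) = √(1/28 + 4739) = √(132693/28) = √928851/14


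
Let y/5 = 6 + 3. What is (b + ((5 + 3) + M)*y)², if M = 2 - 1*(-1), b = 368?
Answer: 744769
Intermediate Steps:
y = 45 (y = 5*(6 + 3) = 5*9 = 45)
M = 3 (M = 2 + 1 = 3)
(b + ((5 + 3) + M)*y)² = (368 + ((5 + 3) + 3)*45)² = (368 + (8 + 3)*45)² = (368 + 11*45)² = (368 + 495)² = 863² = 744769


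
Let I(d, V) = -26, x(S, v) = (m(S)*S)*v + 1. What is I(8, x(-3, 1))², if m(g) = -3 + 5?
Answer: 676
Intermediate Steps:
m(g) = 2
x(S, v) = 1 + 2*S*v (x(S, v) = (2*S)*v + 1 = 2*S*v + 1 = 1 + 2*S*v)
I(8, x(-3, 1))² = (-26)² = 676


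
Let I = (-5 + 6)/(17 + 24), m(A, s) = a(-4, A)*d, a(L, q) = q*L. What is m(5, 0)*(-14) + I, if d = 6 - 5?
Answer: 11481/41 ≈ 280.02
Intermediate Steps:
a(L, q) = L*q
d = 1
m(A, s) = -4*A (m(A, s) = -4*A*1 = -4*A)
I = 1/41 ≈ 0.024390
m(5, 0)*(-14) + I = -4*5*(-14) + 1/41 = -20*(-14) + 1/41 = 280 + 1/41 = 11481/41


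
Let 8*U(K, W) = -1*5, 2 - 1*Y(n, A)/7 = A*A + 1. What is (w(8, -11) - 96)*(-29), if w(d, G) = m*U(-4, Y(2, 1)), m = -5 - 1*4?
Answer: 20967/8 ≈ 2620.9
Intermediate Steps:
Y(n, A) = 7 - 7*A**2 (Y(n, A) = 14 - 7*(A*A + 1) = 14 - 7*(A**2 + 1) = 14 - 7*(1 + A**2) = 14 + (-7 - 7*A**2) = 7 - 7*A**2)
U(K, W) = -5/8 (U(K, W) = (-1*5)/8 = (1/8)*(-5) = -5/8)
m = -9 (m = -5 - 4 = -9)
w(d, G) = 45/8 (w(d, G) = -9*(-5/8) = 45/8)
(w(8, -11) - 96)*(-29) = (45/8 - 96)*(-29) = -723/8*(-29) = 20967/8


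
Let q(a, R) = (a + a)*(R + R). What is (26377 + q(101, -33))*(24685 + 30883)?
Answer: 724884560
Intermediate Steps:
q(a, R) = 4*R*a (q(a, R) = (2*a)*(2*R) = 4*R*a)
(26377 + q(101, -33))*(24685 + 30883) = (26377 + 4*(-33)*101)*(24685 + 30883) = (26377 - 13332)*55568 = 13045*55568 = 724884560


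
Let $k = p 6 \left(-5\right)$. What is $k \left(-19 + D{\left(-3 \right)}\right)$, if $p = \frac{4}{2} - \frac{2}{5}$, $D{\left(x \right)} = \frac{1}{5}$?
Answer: $\frac{4512}{5} \approx 902.4$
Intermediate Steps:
$D{\left(x \right)} = \frac{1}{5}$
$p = \frac{8}{5}$ ($p = 4 \cdot \frac{1}{2} - \frac{2}{5} = 2 - \frac{2}{5} = \frac{8}{5} \approx 1.6$)
$k = -48$ ($k = \frac{8}{5} \cdot 6 \left(-5\right) = \frac{48}{5} \left(-5\right) = -48$)
$k \left(-19 + D{\left(-3 \right)}\right) = - 48 \left(-19 + \frac{1}{5}\right) = \left(-48\right) \left(- \frac{94}{5}\right) = \frac{4512}{5}$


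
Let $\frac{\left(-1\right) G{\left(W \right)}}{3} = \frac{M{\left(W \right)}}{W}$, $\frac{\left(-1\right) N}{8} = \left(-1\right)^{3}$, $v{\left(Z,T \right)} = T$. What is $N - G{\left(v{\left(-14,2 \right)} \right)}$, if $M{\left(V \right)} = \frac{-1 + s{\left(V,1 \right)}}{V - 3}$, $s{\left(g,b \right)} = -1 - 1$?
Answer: $\frac{25}{2} \approx 12.5$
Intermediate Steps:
$s{\left(g,b \right)} = -2$
$N = 8$ ($N = - 8 \left(-1\right)^{3} = \left(-8\right) \left(-1\right) = 8$)
$M{\left(V \right)} = - \frac{3}{-3 + V}$ ($M{\left(V \right)} = \frac{-1 - 2}{V - 3} = - \frac{3}{-3 + V}$)
$G{\left(W \right)} = \frac{9}{W \left(-3 + W\right)}$ ($G{\left(W \right)} = - 3 \frac{\left(-3\right) \frac{1}{-3 + W}}{W} = - 3 \left(- \frac{3}{W \left(-3 + W\right)}\right) = \frac{9}{W \left(-3 + W\right)}$)
$N - G{\left(v{\left(-14,2 \right)} \right)} = 8 - \frac{9}{2 \left(-3 + 2\right)} = 8 - 9 \cdot \frac{1}{2} \frac{1}{-1} = 8 - 9 \cdot \frac{1}{2} \left(-1\right) = 8 - - \frac{9}{2} = 8 + \frac{9}{2} = \frac{25}{2}$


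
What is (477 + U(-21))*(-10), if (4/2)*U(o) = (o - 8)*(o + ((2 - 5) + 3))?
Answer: -7815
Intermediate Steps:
U(o) = o*(-8 + o)/2 (U(o) = ((o - 8)*(o + ((2 - 5) + 3)))/2 = ((-8 + o)*(o + (-3 + 3)))/2 = ((-8 + o)*(o + 0))/2 = ((-8 + o)*o)/2 = (o*(-8 + o))/2 = o*(-8 + o)/2)
(477 + U(-21))*(-10) = (477 + (1/2)*(-21)*(-8 - 21))*(-10) = (477 + (1/2)*(-21)*(-29))*(-10) = (477 + 609/2)*(-10) = (1563/2)*(-10) = -7815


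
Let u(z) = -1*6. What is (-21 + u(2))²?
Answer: 729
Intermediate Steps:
u(z) = -6
(-21 + u(2))² = (-21 - 6)² = (-27)² = 729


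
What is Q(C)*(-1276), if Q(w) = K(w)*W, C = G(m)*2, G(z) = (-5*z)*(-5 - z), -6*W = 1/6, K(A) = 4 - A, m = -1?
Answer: 14036/9 ≈ 1559.6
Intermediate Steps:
W = -1/36 (W = -1/(6*6) = -1/6*1/6 = -1/36 ≈ -0.027778)
G(z) = -5*z*(-5 - z)
C = -40 (C = (5*(-1)*(5 - 1))*2 = (5*(-1)*4)*2 = -20*2 = -40)
Q(w) = -1/9 + w/36 (Q(w) = (4 - w)*(-1/36) = -1/9 + w/36)
Q(C)*(-1276) = (-1/9 + (1/36)*(-40))*(-1276) = (-1/9 - 10/9)*(-1276) = -11/9*(-1276) = 14036/9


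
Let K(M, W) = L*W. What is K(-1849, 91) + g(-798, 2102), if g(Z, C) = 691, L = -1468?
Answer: -132897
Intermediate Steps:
K(M, W) = -1468*W
K(-1849, 91) + g(-798, 2102) = -1468*91 + 691 = -133588 + 691 = -132897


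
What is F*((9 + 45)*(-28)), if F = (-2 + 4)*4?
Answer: -12096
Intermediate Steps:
F = 8 (F = 2*4 = 8)
F*((9 + 45)*(-28)) = 8*((9 + 45)*(-28)) = 8*(54*(-28)) = 8*(-1512) = -12096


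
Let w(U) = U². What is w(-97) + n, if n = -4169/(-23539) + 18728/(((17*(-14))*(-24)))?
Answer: 158193695479/16806846 ≈ 9412.5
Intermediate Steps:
n = 58081465/16806846 (n = -4169*(-1/23539) + 18728/((-238*(-24))) = 4169/23539 + 18728/5712 = 4169/23539 + 18728*(1/5712) = 4169/23539 + 2341/714 = 58081465/16806846 ≈ 3.4558)
w(-97) + n = (-97)² + 58081465/16806846 = 9409 + 58081465/16806846 = 158193695479/16806846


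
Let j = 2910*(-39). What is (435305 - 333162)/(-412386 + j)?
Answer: -102143/525876 ≈ -0.19423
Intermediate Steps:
j = -113490
(435305 - 333162)/(-412386 + j) = (435305 - 333162)/(-412386 - 113490) = 102143/(-525876) = 102143*(-1/525876) = -102143/525876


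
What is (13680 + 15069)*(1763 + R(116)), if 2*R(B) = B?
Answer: 52351929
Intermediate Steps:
R(B) = B/2
(13680 + 15069)*(1763 + R(116)) = (13680 + 15069)*(1763 + (½)*116) = 28749*(1763 + 58) = 28749*1821 = 52351929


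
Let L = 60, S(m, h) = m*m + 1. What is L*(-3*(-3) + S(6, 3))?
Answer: 2760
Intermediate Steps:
S(m, h) = 1 + m² (S(m, h) = m² + 1 = 1 + m²)
L*(-3*(-3) + S(6, 3)) = 60*(-3*(-3) + (1 + 6²)) = 60*(9 + (1 + 36)) = 60*(9 + 37) = 60*46 = 2760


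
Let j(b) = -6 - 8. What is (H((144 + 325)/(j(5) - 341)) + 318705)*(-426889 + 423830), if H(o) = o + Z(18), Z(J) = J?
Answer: -346114213564/355 ≈ -9.7497e+8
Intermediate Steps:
j(b) = -14
H(o) = 18 + o (H(o) = o + 18 = 18 + o)
(H((144 + 325)/(j(5) - 341)) + 318705)*(-426889 + 423830) = ((18 + (144 + 325)/(-14 - 341)) + 318705)*(-426889 + 423830) = ((18 + 469/(-355)) + 318705)*(-3059) = ((18 + 469*(-1/355)) + 318705)*(-3059) = ((18 - 469/355) + 318705)*(-3059) = (5921/355 + 318705)*(-3059) = (113146196/355)*(-3059) = -346114213564/355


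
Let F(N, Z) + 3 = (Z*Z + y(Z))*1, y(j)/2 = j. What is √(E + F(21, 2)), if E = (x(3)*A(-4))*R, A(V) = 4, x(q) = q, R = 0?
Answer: √5 ≈ 2.2361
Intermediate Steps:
y(j) = 2*j
F(N, Z) = -3 + Z² + 2*Z (F(N, Z) = -3 + (Z*Z + 2*Z)*1 = -3 + (Z² + 2*Z)*1 = -3 + (Z² + 2*Z) = -3 + Z² + 2*Z)
E = 0 (E = (3*4)*0 = 12*0 = 0)
√(E + F(21, 2)) = √(0 + (-3 + 2² + 2*2)) = √(0 + (-3 + 4 + 4)) = √(0 + 5) = √5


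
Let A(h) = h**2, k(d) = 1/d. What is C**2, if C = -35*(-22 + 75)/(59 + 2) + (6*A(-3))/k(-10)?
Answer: 1210692025/3721 ≈ 3.2537e+5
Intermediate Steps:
C = -34795/61 (C = -35*(-22 + 75)/(59 + 2) + (6*(-3)**2)/(1/(-10)) = -35/(61/53) + (6*9)/(-1/10) = -35/(61*(1/53)) + 54*(-10) = -35/61/53 - 540 = -35*53/61 - 540 = -1855/61 - 540 = -34795/61 ≈ -570.41)
C**2 = (-34795/61)**2 = 1210692025/3721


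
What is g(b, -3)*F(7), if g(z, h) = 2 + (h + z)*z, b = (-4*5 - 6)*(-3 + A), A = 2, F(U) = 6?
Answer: 3600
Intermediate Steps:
b = 26 (b = (-4*5 - 6)*(-3 + 2) = (-20 - 6)*(-1) = -26*(-1) = 26)
g(z, h) = 2 + z*(h + z)
g(b, -3)*F(7) = (2 + 26**2 - 3*26)*6 = (2 + 676 - 78)*6 = 600*6 = 3600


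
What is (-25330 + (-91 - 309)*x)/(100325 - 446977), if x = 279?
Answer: 68465/173326 ≈ 0.39501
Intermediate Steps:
(-25330 + (-91 - 309)*x)/(100325 - 446977) = (-25330 + (-91 - 309)*279)/(100325 - 446977) = (-25330 - 400*279)/(-346652) = (-25330 - 111600)*(-1/346652) = -136930*(-1/346652) = 68465/173326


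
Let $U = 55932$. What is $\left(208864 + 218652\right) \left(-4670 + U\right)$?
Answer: $21915325192$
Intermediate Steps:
$\left(208864 + 218652\right) \left(-4670 + U\right) = \left(208864 + 218652\right) \left(-4670 + 55932\right) = 427516 \cdot 51262 = 21915325192$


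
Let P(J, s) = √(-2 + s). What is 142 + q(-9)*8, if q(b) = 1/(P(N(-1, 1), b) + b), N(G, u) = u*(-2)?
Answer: 3248/23 - 2*I*√11/23 ≈ 141.22 - 0.2884*I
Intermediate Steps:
N(G, u) = -2*u
q(b) = 1/(b + √(-2 + b)) (q(b) = 1/(√(-2 + b) + b) = 1/(b + √(-2 + b)))
142 + q(-9)*8 = 142 + 8/(-9 + √(-2 - 9)) = 142 + 8/(-9 + √(-11)) = 142 + 8/(-9 + I*√11)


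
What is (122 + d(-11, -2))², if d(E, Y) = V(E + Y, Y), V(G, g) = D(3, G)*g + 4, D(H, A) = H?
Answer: 14400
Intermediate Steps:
V(G, g) = 4 + 3*g (V(G, g) = 3*g + 4 = 4 + 3*g)
d(E, Y) = 4 + 3*Y
(122 + d(-11, -2))² = (122 + (4 + 3*(-2)))² = (122 + (4 - 6))² = (122 - 2)² = 120² = 14400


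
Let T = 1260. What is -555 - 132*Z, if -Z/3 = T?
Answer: 498405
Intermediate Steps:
Z = -3780 (Z = -3*1260 = -3780)
-555 - 132*Z = -555 - 132*(-3780) = -555 + 498960 = 498405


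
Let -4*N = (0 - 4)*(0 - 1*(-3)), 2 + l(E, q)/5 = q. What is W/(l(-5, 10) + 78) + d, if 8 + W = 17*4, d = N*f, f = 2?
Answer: 384/59 ≈ 6.5085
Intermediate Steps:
l(E, q) = -10 + 5*q
N = 3 (N = -(0 - 4)*(0 - 1*(-3))/4 = -(-1)*(0 + 3) = -(-1)*3 = -¼*(-12) = 3)
d = 6 (d = 3*2 = 6)
W = 60 (W = -8 + 17*4 = -8 + 68 = 60)
W/(l(-5, 10) + 78) + d = 60/((-10 + 5*10) + 78) + 6 = 60/((-10 + 50) + 78) + 6 = 60/(40 + 78) + 6 = 60/118 + 6 = 60*(1/118) + 6 = 30/59 + 6 = 384/59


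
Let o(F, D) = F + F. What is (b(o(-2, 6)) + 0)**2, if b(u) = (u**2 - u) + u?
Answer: 256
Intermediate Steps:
o(F, D) = 2*F
b(u) = u**2
(b(o(-2, 6)) + 0)**2 = ((2*(-2))**2 + 0)**2 = ((-4)**2 + 0)**2 = (16 + 0)**2 = 16**2 = 256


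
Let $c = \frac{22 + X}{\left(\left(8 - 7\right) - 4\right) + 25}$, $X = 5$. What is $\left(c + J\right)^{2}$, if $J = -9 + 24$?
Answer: $\frac{127449}{484} \approx 263.32$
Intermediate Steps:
$J = 15$
$c = \frac{27}{22}$ ($c = \frac{22 + 5}{\left(\left(8 - 7\right) - 4\right) + 25} = \frac{27}{\left(1 - 4\right) + 25} = \frac{27}{-3 + 25} = \frac{27}{22} \approx 1.2273$)
$\left(c + J\right)^{2} = \left(\frac{27}{22} + 15\right)^{2} = \left(\frac{357}{22}\right)^{2} = \frac{127449}{484}$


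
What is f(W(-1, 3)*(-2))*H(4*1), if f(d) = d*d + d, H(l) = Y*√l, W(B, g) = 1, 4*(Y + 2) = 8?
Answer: 0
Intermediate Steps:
Y = 0 (Y = -2 + (¼)*8 = -2 + 2 = 0)
H(l) = 0 (H(l) = 0*√l = 0)
f(d) = d + d² (f(d) = d² + d = d + d²)
f(W(-1, 3)*(-2))*H(4*1) = ((1*(-2))*(1 + 1*(-2)))*0 = -2*(1 - 2)*0 = -2*(-1)*0 = 2*0 = 0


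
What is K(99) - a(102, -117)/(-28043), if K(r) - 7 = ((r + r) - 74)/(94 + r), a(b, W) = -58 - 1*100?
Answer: 41332931/5412299 ≈ 7.6369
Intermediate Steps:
a(b, W) = -158 (a(b, W) = -58 - 100 = -158)
K(r) = 7 + (-74 + 2*r)/(94 + r) (K(r) = 7 + ((r + r) - 74)/(94 + r) = 7 + (2*r - 74)/(94 + r) = 7 + (-74 + 2*r)/(94 + r))
K(99) - a(102, -117)/(-28043) = (584 + 9*99)/(94 + 99) - (-158)/(-28043) = (584 + 891)/193 - (-158)*(-1)/28043 = (1/193)*1475 - 1*158/28043 = 1475/193 - 158/28043 = 41332931/5412299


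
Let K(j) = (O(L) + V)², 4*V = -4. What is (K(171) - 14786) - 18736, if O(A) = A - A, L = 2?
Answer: -33521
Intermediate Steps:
O(A) = 0
V = -1 (V = (¼)*(-4) = -1)
K(j) = 1 (K(j) = (0 - 1)² = (-1)² = 1)
(K(171) - 14786) - 18736 = (1 - 14786) - 18736 = -14785 - 18736 = -33521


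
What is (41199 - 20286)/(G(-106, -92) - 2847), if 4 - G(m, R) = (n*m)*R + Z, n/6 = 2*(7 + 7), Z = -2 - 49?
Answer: -20913/1641128 ≈ -0.012743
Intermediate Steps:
Z = -51
n = 168 (n = 6*(2*(7 + 7)) = 6*(2*14) = 6*28 = 168)
G(m, R) = 55 - 168*R*m (G(m, R) = 4 - ((168*m)*R - 51) = 4 - (168*R*m - 51) = 4 - (-51 + 168*R*m) = 4 + (51 - 168*R*m) = 55 - 168*R*m)
(41199 - 20286)/(G(-106, -92) - 2847) = (41199 - 20286)/((55 - 168*(-92)*(-106)) - 2847) = 20913/((55 - 1638336) - 2847) = 20913/(-1638281 - 2847) = 20913/(-1641128) = 20913*(-1/1641128) = -20913/1641128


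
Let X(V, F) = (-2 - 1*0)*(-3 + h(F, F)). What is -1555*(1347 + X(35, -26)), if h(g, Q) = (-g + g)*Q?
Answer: -2103915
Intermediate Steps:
h(g, Q) = 0 (h(g, Q) = 0*Q = 0)
X(V, F) = 6 (X(V, F) = (-2 - 1*0)*(-3 + 0) = (-2 + 0)*(-3) = -2*(-3) = 6)
-1555*(1347 + X(35, -26)) = -1555*(1347 + 6) = -1555*1353 = -2103915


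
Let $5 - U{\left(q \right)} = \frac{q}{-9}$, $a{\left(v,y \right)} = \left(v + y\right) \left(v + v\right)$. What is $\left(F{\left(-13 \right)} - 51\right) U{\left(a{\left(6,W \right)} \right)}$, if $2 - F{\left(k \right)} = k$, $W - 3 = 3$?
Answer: $-756$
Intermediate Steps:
$W = 6$ ($W = 3 + 3 = 6$)
$F{\left(k \right)} = 2 - k$
$a{\left(v,y \right)} = 2 v \left(v + y\right)$ ($a{\left(v,y \right)} = \left(v + y\right) 2 v = 2 v \left(v + y\right)$)
$U{\left(q \right)} = 5 + \frac{q}{9}$ ($U{\left(q \right)} = 5 - \frac{q}{-9} = 5 - q \left(- \frac{1}{9}\right) = 5 - - \frac{q}{9} = 5 + \frac{q}{9}$)
$\left(F{\left(-13 \right)} - 51\right) U{\left(a{\left(6,W \right)} \right)} = \left(\left(2 - -13\right) - 51\right) \left(5 + \frac{2 \cdot 6 \left(6 + 6\right)}{9}\right) = \left(\left(2 + 13\right) - 51\right) \left(5 + \frac{2 \cdot 6 \cdot 12}{9}\right) = \left(15 - 51\right) \left(5 + \frac{1}{9} \cdot 144\right) = - 36 \left(5 + 16\right) = \left(-36\right) 21 = -756$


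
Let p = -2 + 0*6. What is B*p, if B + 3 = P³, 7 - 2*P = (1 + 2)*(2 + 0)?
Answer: 23/4 ≈ 5.7500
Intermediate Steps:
p = -2 (p = -2 + 0 = -2)
P = ½ (P = 7/2 - (1 + 2)*(2 + 0)/2 = 7/2 - 3*2/2 = 7/2 - ½*6 = 7/2 - 3 = ½ ≈ 0.50000)
B = -23/8 (B = -3 + (½)³ = -3 + ⅛ = -23/8 ≈ -2.8750)
B*p = -23/8*(-2) = 23/4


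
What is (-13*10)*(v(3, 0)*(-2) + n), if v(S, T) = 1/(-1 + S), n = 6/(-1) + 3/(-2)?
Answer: 1105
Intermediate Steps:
n = -15/2 (n = 6*(-1) + 3*(-1/2) = -6 - 3/2 = -15/2 ≈ -7.5000)
(-13*10)*(v(3, 0)*(-2) + n) = (-13*10)*(-2/(-1 + 3) - 15/2) = -130*(-2/2 - 15/2) = -130*((1/2)*(-2) - 15/2) = -130*(-1 - 15/2) = -130*(-17/2) = 1105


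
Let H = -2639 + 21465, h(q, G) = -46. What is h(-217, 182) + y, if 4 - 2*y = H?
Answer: -9457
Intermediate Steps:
H = 18826
y = -9411 (y = 2 - ½*18826 = 2 - 9413 = -9411)
h(-217, 182) + y = -46 - 9411 = -9457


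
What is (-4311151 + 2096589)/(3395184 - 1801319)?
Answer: -316366/227695 ≈ -1.3894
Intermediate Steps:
(-4311151 + 2096589)/(3395184 - 1801319) = -2214562/1593865 = -2214562*1/1593865 = -316366/227695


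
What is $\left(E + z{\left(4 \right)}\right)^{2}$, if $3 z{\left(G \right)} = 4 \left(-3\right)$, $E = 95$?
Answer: $8281$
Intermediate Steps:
$z{\left(G \right)} = -4$ ($z{\left(G \right)} = \frac{4 \left(-3\right)}{3} = \frac{1}{3} \left(-12\right) = -4$)
$\left(E + z{\left(4 \right)}\right)^{2} = \left(95 - 4\right)^{2} = 91^{2} = 8281$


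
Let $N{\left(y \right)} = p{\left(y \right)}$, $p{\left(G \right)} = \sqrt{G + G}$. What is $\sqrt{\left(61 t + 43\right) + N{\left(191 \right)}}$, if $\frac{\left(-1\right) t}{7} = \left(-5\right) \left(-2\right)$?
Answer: $\sqrt{-4227 + \sqrt{382}} \approx 64.865 i$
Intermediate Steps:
$t = -70$ ($t = - 7 \left(\left(-5\right) \left(-2\right)\right) = \left(-7\right) 10 = -70$)
$p{\left(G \right)} = \sqrt{2} \sqrt{G}$ ($p{\left(G \right)} = \sqrt{2 G} = \sqrt{2} \sqrt{G}$)
$N{\left(y \right)} = \sqrt{2} \sqrt{y}$
$\sqrt{\left(61 t + 43\right) + N{\left(191 \right)}} = \sqrt{\left(61 \left(-70\right) + 43\right) + \sqrt{2} \sqrt{191}} = \sqrt{\left(-4270 + 43\right) + \sqrt{382}} = \sqrt{-4227 + \sqrt{382}}$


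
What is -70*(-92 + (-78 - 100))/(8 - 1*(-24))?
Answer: 4725/8 ≈ 590.63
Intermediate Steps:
-70*(-92 + (-78 - 100))/(8 - 1*(-24)) = -70*(-92 - 178)/(8 + 24) = -(-18900)/32 = -70*(-135/16) = 4725/8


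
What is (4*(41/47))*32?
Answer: 5248/47 ≈ 111.66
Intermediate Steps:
(4*(41/47))*32 = (164/47)*32 = 5248/47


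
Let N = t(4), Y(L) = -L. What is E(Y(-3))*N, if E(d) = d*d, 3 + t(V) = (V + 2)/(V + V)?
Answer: -81/4 ≈ -20.250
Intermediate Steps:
t(V) = -3 + (2 + V)/(2*V) (t(V) = -3 + (V + 2)/(V + V) = -3 + (2 + V)/((2*V)) = -3 + (2 + V)*(1/(2*V)) = -3 + (2 + V)/(2*V))
E(d) = d²
N = -9/4 (N = -5/2 + 1/4 = -5/2 + ¼ = -9/4 ≈ -2.2500)
E(Y(-3))*N = (-1*(-3))²*(-9/4) = 3²*(-9/4) = 9*(-9/4) = -81/4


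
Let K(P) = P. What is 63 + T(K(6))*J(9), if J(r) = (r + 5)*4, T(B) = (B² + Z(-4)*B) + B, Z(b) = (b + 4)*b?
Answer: 2415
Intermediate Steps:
Z(b) = b*(4 + b) (Z(b) = (4 + b)*b = b*(4 + b))
T(B) = B + B² (T(B) = (B² + (-4*(4 - 4))*B) + B = (B² + (-4*0)*B) + B = (B² + 0*B) + B = (B² + 0) + B = B² + B = B + B²)
J(r) = 20 + 4*r (J(r) = (5 + r)*4 = 20 + 4*r)
63 + T(K(6))*J(9) = 63 + (6*(1 + 6))*(20 + 4*9) = 63 + (6*7)*(20 + 36) = 63 + 42*56 = 63 + 2352 = 2415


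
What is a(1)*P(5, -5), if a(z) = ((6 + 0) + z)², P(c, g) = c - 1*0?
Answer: 245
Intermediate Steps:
P(c, g) = c (P(c, g) = c + 0 = c)
a(z) = (6 + z)²
a(1)*P(5, -5) = (6 + 1)²*5 = 7²*5 = 49*5 = 245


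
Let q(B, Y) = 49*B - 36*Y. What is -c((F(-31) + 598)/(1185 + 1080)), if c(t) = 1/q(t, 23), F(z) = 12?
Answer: 453/369106 ≈ 0.0012273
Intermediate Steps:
q(B, Y) = -36*Y + 49*B
c(t) = 1/(-828 + 49*t) (c(t) = 1/(-36*23 + 49*t) = 1/(-828 + 49*t))
-c((F(-31) + 598)/(1185 + 1080)) = -1/(-828 + 49*((12 + 598)/(1185 + 1080))) = -1/(-828 + 49*(610/2265)) = -1/(-828 + 49*(610*(1/2265))) = -1/(-828 + 49*(122/453)) = -1/(-828 + 5978/453) = -1/(-369106/453) = -1*(-453/369106) = 453/369106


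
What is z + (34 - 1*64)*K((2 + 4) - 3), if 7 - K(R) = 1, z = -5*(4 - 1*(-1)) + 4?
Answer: -201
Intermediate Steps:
z = -21 (z = -5*(4 + 1) + 4 = -5*5 + 4 = -25 + 4 = -21)
K(R) = 6 (K(R) = 7 - 1*1 = 7 - 1 = 6)
z + (34 - 1*64)*K((2 + 4) - 3) = -21 + (34 - 1*64)*6 = -21 + (34 - 64)*6 = -21 - 30*6 = -21 - 180 = -201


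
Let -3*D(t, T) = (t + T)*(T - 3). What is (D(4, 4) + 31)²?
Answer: 7225/9 ≈ 802.78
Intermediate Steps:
D(t, T) = -(-3 + T)*(T + t)/3 (D(t, T) = -(t + T)*(T - 3)/3 = -(T + t)*(-3 + T)/3 = -(-3 + T)*(T + t)/3)
(D(4, 4) + 31)² = ((4 + 4 - ⅓*4² - ⅓*4*4) + 31)² = ((4 + 4 - ⅓*16 - 16/3) + 31)² = ((4 + 4 - 16/3 - 16/3) + 31)² = (-8/3 + 31)² = (85/3)² = 7225/9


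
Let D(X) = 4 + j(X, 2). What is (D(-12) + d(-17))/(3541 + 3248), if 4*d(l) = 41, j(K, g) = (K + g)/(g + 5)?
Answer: 359/190092 ≈ 0.0018886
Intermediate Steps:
j(K, g) = (K + g)/(5 + g)
d(l) = 41/4 (d(l) = (¼)*41 = 41/4)
D(X) = 30/7 + X/7 (D(X) = 4 + (X + 2)/(5 + 2) = 4 + (2 + X)/7 = 4 + (2/7 + X/7) = 30/7 + X/7)
(D(-12) + d(-17))/(3541 + 3248) = ((30/7 + (⅐)*(-12)) + 41/4)/(3541 + 3248) = ((30/7 - 12/7) + 41/4)/6789 = (18/7 + 41/4)*(1/6789) = (359/28)*(1/6789) = 359/190092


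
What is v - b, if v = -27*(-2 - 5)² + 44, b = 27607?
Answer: -28886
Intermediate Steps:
v = -1279 (v = -27*(-7)² + 44 = -27*49 + 44 = -1323 + 44 = -1279)
v - b = -1279 - 1*27607 = -1279 - 27607 = -28886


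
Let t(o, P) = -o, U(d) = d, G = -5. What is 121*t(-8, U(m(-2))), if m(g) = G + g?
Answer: 968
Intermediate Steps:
m(g) = -5 + g
121*t(-8, U(m(-2))) = 121*(-1*(-8)) = 121*8 = 968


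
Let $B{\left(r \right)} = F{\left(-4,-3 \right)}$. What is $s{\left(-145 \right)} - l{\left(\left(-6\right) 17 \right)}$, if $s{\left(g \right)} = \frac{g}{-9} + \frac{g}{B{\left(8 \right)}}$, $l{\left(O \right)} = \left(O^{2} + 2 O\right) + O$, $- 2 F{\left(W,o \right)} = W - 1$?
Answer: $- \frac{91259}{9} \approx -10140.0$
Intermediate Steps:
$F{\left(W,o \right)} = \frac{1}{2} - \frac{W}{2}$ ($F{\left(W,o \right)} = - \frac{W - 1}{2} = - \frac{-1 + W}{2} = \frac{1}{2} - \frac{W}{2}$)
$B{\left(r \right)} = \frac{5}{2}$ ($B{\left(r \right)} = \frac{1}{2} - -2 = \frac{1}{2} + 2 = \frac{5}{2}$)
$l{\left(O \right)} = O^{2} + 3 O$
$s{\left(g \right)} = \frac{13 g}{45}$ ($s{\left(g \right)} = \frac{g}{-9} + \frac{g}{\frac{5}{2}} = g \left(- \frac{1}{9}\right) + g \frac{2}{5} = - \frac{g}{9} + \frac{2 g}{5} = \frac{13 g}{45}$)
$s{\left(-145 \right)} - l{\left(\left(-6\right) 17 \right)} = \frac{13}{45} \left(-145\right) - \left(-6\right) 17 \left(3 - 102\right) = - \frac{377}{9} - - 102 \left(3 - 102\right) = - \frac{377}{9} - \left(-102\right) \left(-99\right) = - \frac{377}{9} - 10098 = - \frac{91259}{9}$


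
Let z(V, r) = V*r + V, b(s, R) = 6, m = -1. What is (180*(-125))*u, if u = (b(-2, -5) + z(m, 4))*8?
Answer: -180000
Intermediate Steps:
z(V, r) = V + V*r
u = 8 (u = (6 - (1 + 4))*8 = (6 - 1*5)*8 = (6 - 5)*8 = 1*8 = 8)
(180*(-125))*u = (180*(-125))*8 = -22500*8 = -180000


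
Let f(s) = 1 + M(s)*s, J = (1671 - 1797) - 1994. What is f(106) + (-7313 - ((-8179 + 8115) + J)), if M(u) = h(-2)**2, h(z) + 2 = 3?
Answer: -5022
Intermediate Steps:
h(z) = 1 (h(z) = -2 + 3 = 1)
J = -2120 (J = -126 - 1994 = -2120)
M(u) = 1 (M(u) = 1**2 = 1)
f(s) = 1 + s (f(s) = 1 + 1*s = 1 + s)
f(106) + (-7313 - ((-8179 + 8115) + J)) = (1 + 106) + (-7313 - ((-8179 + 8115) - 2120)) = 107 + (-7313 - (-64 - 2120)) = 107 + (-7313 - 1*(-2184)) = 107 + (-7313 + 2184) = 107 - 5129 = -5022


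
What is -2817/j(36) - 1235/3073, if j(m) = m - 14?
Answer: -8683811/67606 ≈ -128.45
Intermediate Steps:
j(m) = -14 + m
-2817/j(36) - 1235/3073 = -2817/(-14 + 36) - 1235/3073 = -2817/22 - 1235*1/3073 = -2817*1/22 - 1235/3073 = -2817/22 - 1235/3073 = -8683811/67606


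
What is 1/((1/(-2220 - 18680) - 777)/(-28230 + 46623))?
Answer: -384413700/16239301 ≈ -23.672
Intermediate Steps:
1/((1/(-2220 - 18680) - 777)/(-28230 + 46623)) = 1/((1/(-20900) - 777)/18393) = 1/((-1/20900 - 777)*(1/18393)) = 1/(-16239301/20900*1/18393) = 1/(-16239301/384413700) = -384413700/16239301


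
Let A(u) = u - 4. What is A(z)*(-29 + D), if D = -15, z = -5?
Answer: 396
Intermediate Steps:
A(u) = -4 + u
A(z)*(-29 + D) = (-4 - 5)*(-29 - 15) = -9*(-44) = 396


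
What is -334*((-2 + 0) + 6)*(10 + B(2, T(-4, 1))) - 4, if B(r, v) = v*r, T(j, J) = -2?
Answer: -8020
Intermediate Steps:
B(r, v) = r*v
-334*((-2 + 0) + 6)*(10 + B(2, T(-4, 1))) - 4 = -334*((-2 + 0) + 6)*(10 + 2*(-2)) - 4 = -334*(-2 + 6)*(10 - 4) - 4 = -1336*6 - 4 = -334*24 - 4 = -8016 - 4 = -8020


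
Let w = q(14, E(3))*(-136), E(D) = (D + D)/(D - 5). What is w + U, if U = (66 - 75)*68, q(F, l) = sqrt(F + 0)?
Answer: -612 - 136*sqrt(14) ≈ -1120.9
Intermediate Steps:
E(D) = 2*D/(-5 + D) (E(D) = (2*D)/(-5 + D) = 2*D/(-5 + D))
q(F, l) = sqrt(F)
w = -136*sqrt(14) (w = sqrt(14)*(-136) = -136*sqrt(14) ≈ -508.87)
U = -612 (U = -9*68 = -612)
w + U = -136*sqrt(14) - 612 = -612 - 136*sqrt(14)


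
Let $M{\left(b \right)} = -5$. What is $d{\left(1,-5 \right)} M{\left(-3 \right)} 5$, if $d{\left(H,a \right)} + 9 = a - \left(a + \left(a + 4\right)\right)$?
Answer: $200$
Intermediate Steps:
$d{\left(H,a \right)} = -13 - a$ ($d{\left(H,a \right)} = -9 + \left(a - \left(a + \left(a + 4\right)\right)\right) = -9 + \left(a - \left(a + \left(4 + a\right)\right)\right) = -9 + \left(a - \left(4 + 2 a\right)\right) = -9 - \left(4 + a\right) = -13 - a$)
$d{\left(1,-5 \right)} M{\left(-3 \right)} 5 = \left(-13 - -5\right) \left(-5\right) 5 = \left(-13 + 5\right) \left(-5\right) 5 = \left(-8\right) \left(-5\right) 5 = 40 \cdot 5 = 200$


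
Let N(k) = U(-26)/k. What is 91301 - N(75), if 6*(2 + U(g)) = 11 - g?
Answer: 1643417/18 ≈ 91301.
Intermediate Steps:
U(g) = -⅙ - g/6 (U(g) = -2 + (11 - g)/6 = -2 + (11/6 - g/6) = -⅙ - g/6)
N(k) = 25/(6*k) (N(k) = (-⅙ - ⅙*(-26))/k = (-⅙ + 13/3)/k = 25/(6*k))
91301 - N(75) = 91301 - 25/(6*75) = 91301 - 1*1/18 = 91301 - 1/18 = 1643417/18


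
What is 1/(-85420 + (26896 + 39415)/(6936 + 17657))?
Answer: -24593/2100667749 ≈ -1.1707e-5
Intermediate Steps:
1/(-85420 + (26896 + 39415)/(6936 + 17657)) = 1/(-85420 + 66311/24593) = 1/(-2100667749/24593) = -24593/2100667749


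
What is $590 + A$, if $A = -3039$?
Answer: $-2449$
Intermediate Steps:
$590 + A = 590 - 3039 = -2449$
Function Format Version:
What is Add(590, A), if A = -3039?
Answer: -2449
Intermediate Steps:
Add(590, A) = Add(590, -3039) = -2449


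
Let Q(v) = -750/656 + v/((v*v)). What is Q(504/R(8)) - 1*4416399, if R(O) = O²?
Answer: -91260489937/20664 ≈ -4.4164e+6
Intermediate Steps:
Q(v) = -375/328 + 1/v (Q(v) = -750*1/656 + v/(v²) = -375/328 + v/v² = -375/328 + 1/v)
Q(504/R(8)) - 1*4416399 = (-375/328 + 1/(504/(8²))) - 1*4416399 = (-375/328 + 1/(504/64)) - 4416399 = (-375/328 + 1/(504*(1/64))) - 4416399 = (-375/328 + 1/(63/8)) - 4416399 = (-375/328 + 8/63) - 4416399 = -21001/20664 - 4416399 = -91260489937/20664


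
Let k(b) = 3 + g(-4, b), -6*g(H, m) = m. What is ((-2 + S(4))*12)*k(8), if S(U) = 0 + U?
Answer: 40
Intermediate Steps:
g(H, m) = -m/6
S(U) = U
k(b) = 3 - b/6
((-2 + S(4))*12)*k(8) = ((-2 + 4)*12)*(3 - 1/6*8) = (2*12)*(3 - 4/3) = 24*(5/3) = 40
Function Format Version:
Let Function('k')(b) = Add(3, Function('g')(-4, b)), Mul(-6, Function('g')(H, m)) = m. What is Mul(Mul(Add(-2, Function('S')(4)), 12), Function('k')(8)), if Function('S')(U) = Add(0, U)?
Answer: 40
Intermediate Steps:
Function('g')(H, m) = Mul(Rational(-1, 6), m)
Function('S')(U) = U
Function('k')(b) = Add(3, Mul(Rational(-1, 6), b))
Mul(Mul(Add(-2, Function('S')(4)), 12), Function('k')(8)) = Mul(Mul(Add(-2, 4), 12), Add(3, Mul(Rational(-1, 6), 8))) = Mul(Mul(2, 12), Add(3, Rational(-4, 3))) = Mul(24, Rational(5, 3)) = 40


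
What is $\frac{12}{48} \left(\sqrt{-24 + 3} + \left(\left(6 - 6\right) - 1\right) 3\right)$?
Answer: $- \frac{3}{4} + \frac{i \sqrt{21}}{4} \approx -0.75 + 1.1456 i$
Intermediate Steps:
$\frac{12}{48} \left(\sqrt{-24 + 3} + \left(\left(6 - 6\right) - 1\right) 3\right) = 12 \cdot \frac{1}{48} \left(\sqrt{-21} + \left(\left(6 - 6\right) - 1\right) 3\right) = \frac{i \sqrt{21} + \left(0 - 1\right) 3}{4} = \frac{i \sqrt{21} - 3}{4} = \frac{-3 + i \sqrt{21}}{4} = - \frac{3}{4} + \frac{i \sqrt{21}}{4}$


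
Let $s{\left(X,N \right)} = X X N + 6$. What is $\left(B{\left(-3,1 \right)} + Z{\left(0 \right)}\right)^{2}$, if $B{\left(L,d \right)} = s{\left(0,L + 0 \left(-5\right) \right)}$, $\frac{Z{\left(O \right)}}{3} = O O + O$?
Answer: $36$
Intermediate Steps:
$s{\left(X,N \right)} = 6 + N X^{2}$ ($s{\left(X,N \right)} = X^{2} N + 6 = N X^{2} + 6 = 6 + N X^{2}$)
$Z{\left(O \right)} = 3 O + 3 O^{2}$ ($Z{\left(O \right)} = 3 \left(O O + O\right) = 3 \left(O^{2} + O\right) = 3 \left(O + O^{2}\right) = 3 O + 3 O^{2}$)
$B{\left(L,d \right)} = 6$ ($B{\left(L,d \right)} = 6 + \left(L + 0 \left(-5\right)\right) 0^{2} = 6 + \left(L + 0\right) 0 = 6 + L 0 = 6 + 0 = 6$)
$\left(B{\left(-3,1 \right)} + Z{\left(0 \right)}\right)^{2} = \left(6 + 3 \cdot 0 \left(1 + 0\right)\right)^{2} = \left(6 + 3 \cdot 0 \cdot 1\right)^{2} = \left(6 + 0\right)^{2} = 6^{2} = 36$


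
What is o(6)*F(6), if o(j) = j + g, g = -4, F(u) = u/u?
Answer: 2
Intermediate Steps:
F(u) = 1
o(j) = -4 + j (o(j) = j - 4 = -4 + j)
o(6)*F(6) = (-4 + 6)*1 = 2*1 = 2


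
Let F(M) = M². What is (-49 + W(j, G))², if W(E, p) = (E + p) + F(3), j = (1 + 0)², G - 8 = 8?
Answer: 529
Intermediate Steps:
G = 16 (G = 8 + 8 = 16)
j = 1 (j = 1² = 1)
W(E, p) = 9 + E + p (W(E, p) = (E + p) + 3² = (E + p) + 9 = 9 + E + p)
(-49 + W(j, G))² = (-49 + (9 + 1 + 16))² = (-49 + 26)² = (-23)² = 529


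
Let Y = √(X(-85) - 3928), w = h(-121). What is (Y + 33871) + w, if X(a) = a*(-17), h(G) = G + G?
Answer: 33629 + I*√2483 ≈ 33629.0 + 49.83*I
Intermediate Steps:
h(G) = 2*G
w = -242 (w = 2*(-121) = -242)
X(a) = -17*a
Y = I*√2483 (Y = √(-17*(-85) - 3928) = √(1445 - 3928) = √(-2483) = I*√2483 ≈ 49.83*I)
(Y + 33871) + w = (I*√2483 + 33871) - 242 = (33871 + I*√2483) - 242 = 33629 + I*√2483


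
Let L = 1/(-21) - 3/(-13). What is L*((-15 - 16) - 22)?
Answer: -2650/273 ≈ -9.7070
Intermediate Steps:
L = 50/273 (L = 1*(-1/21) - 3*(-1/13) = -1/21 + 3/13 = 50/273 ≈ 0.18315)
L*((-15 - 16) - 22) = 50*((-15 - 16) - 22)/273 = 50*(-31 - 22)/273 = (50/273)*(-53) = -2650/273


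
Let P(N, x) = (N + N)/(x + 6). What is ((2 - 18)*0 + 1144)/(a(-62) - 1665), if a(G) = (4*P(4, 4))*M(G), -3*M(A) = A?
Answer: -17160/23983 ≈ -0.71551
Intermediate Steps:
P(N, x) = 2*N/(6 + x) (P(N, x) = (2*N)/(6 + x) = 2*N/(6 + x))
M(A) = -A/3
a(G) = -16*G/15 (a(G) = (4*(2*4/(6 + 4)))*(-G/3) = (4*(2*4/10))*(-G/3) = (4*(2*4*(1/10)))*(-G/3) = (4*(4/5))*(-G/3) = 16*(-G/3)/5 = -16*G/15)
((2 - 18)*0 + 1144)/(a(-62) - 1665) = ((2 - 18)*0 + 1144)/(-16/15*(-62) - 1665) = (-16*0 + 1144)/(992/15 - 1665) = (0 + 1144)/(-23983/15) = 1144*(-15/23983) = -17160/23983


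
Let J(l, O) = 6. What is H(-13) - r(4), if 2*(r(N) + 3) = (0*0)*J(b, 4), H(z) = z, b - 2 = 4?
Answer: -10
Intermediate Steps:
b = 6 (b = 2 + 4 = 6)
r(N) = -3 (r(N) = -3 + ((0*0)*6)/2 = -3 + (0*6)/2 = -3 + (1/2)*0 = -3 + 0 = -3)
H(-13) - r(4) = -13 - 1*(-3) = -13 + 3 = -10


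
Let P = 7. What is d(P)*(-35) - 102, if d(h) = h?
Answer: -347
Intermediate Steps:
d(P)*(-35) - 102 = 7*(-35) - 102 = -245 - 102 = -347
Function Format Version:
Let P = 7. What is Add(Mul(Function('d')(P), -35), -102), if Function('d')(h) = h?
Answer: -347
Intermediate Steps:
Add(Mul(Function('d')(P), -35), -102) = Add(Mul(7, -35), -102) = Add(-245, -102) = -347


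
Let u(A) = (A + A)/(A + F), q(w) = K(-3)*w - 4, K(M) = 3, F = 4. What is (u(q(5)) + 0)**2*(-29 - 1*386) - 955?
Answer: -83147/45 ≈ -1847.7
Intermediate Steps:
q(w) = -4 + 3*w (q(w) = 3*w - 4 = -4 + 3*w)
u(A) = 2*A/(4 + A) (u(A) = (A + A)/(A + 4) = (2*A)/(4 + A) = 2*A/(4 + A))
(u(q(5)) + 0)**2*(-29 - 1*386) - 955 = (2*(-4 + 3*5)/(4 + (-4 + 3*5)) + 0)**2*(-29 - 1*386) - 955 = (2*(-4 + 15)/(4 + (-4 + 15)) + 0)**2*(-29 - 386) - 955 = (2*11/(4 + 11) + 0)**2*(-415) - 955 = (2*11/15 + 0)**2*(-415) - 955 = (2*11*(1/15) + 0)**2*(-415) - 955 = (22/15 + 0)**2*(-415) - 955 = (22/15)**2*(-415) - 955 = (484/225)*(-415) - 955 = -40172/45 - 955 = -83147/45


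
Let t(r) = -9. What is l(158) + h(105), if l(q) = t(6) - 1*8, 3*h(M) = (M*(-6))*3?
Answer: -647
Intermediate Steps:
h(M) = -6*M (h(M) = ((M*(-6))*3)/3 = (-6*M*3)/3 = (-18*M)/3 = -6*M)
l(q) = -17 (l(q) = -9 - 1*8 = -9 - 8 = -17)
l(158) + h(105) = -17 - 6*105 = -17 - 630 = -647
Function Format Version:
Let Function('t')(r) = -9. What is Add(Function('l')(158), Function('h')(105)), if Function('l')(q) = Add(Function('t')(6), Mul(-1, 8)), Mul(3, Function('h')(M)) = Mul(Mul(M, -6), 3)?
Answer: -647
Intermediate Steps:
Function('h')(M) = Mul(-6, M) (Function('h')(M) = Mul(Rational(1, 3), Mul(Mul(M, -6), 3)) = Mul(Rational(1, 3), Mul(Mul(-6, M), 3)) = Mul(Rational(1, 3), Mul(-18, M)) = Mul(-6, M))
Function('l')(q) = -17 (Function('l')(q) = Add(-9, Mul(-1, 8)) = Add(-9, -8) = -17)
Add(Function('l')(158), Function('h')(105)) = Add(-17, Mul(-6, 105)) = Add(-17, -630) = -647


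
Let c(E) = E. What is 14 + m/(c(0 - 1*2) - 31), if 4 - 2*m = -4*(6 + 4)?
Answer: 40/3 ≈ 13.333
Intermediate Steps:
m = 22 (m = 2 - (-2)*(6 + 4) = 2 - (-2)*10 = 2 - ½*(-40) = 2 + 20 = 22)
14 + m/(c(0 - 1*2) - 31) = 14 + 22/((0 - 1*2) - 31) = 14 + 22/((0 - 2) - 31) = 14 + 22/(-2 - 31) = 14 + 22/(-33) = 14 - 1/33*22 = 14 - ⅔ = 40/3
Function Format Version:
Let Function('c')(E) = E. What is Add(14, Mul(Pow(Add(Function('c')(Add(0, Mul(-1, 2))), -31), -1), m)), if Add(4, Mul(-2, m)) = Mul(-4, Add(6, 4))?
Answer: Rational(40, 3) ≈ 13.333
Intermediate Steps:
m = 22 (m = Add(2, Mul(Rational(-1, 2), Mul(-4, Add(6, 4)))) = Add(2, Mul(Rational(-1, 2), Mul(-4, 10))) = Add(2, Mul(Rational(-1, 2), -40)) = Add(2, 20) = 22)
Add(14, Mul(Pow(Add(Function('c')(Add(0, Mul(-1, 2))), -31), -1), m)) = Add(14, Mul(Pow(Add(Add(0, Mul(-1, 2)), -31), -1), 22)) = Add(14, Mul(Pow(Add(Add(0, -2), -31), -1), 22)) = Add(14, Mul(Pow(Add(-2, -31), -1), 22)) = Add(14, Mul(Pow(-33, -1), 22)) = Add(14, Mul(Rational(-1, 33), 22)) = Add(14, Rational(-2, 3)) = Rational(40, 3)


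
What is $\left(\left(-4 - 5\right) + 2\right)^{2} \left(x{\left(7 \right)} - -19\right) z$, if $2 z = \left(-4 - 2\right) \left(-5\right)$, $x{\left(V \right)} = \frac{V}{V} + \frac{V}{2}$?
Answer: $\frac{34545}{2} \approx 17273.0$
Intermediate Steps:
$x{\left(V \right)} = 1 + \frac{V}{2}$ ($x{\left(V \right)} = 1 + V \frac{1}{2} = 1 + \frac{V}{2}$)
$z = 15$ ($z = \frac{\left(-4 - 2\right) \left(-5\right)}{2} = \frac{\left(-6\right) \left(-5\right)}{2} = \frac{1}{2} \cdot 30 = 15$)
$\left(\left(-4 - 5\right) + 2\right)^{2} \left(x{\left(7 \right)} - -19\right) z = \left(\left(-4 - 5\right) + 2\right)^{2} \left(\left(1 + \frac{1}{2} \cdot 7\right) - -19\right) 15 = \left(-9 + 2\right)^{2} \left(\left(1 + \frac{7}{2}\right) + 19\right) 15 = \left(-7\right)^{2} \left(\frac{9}{2} + 19\right) 15 = 49 \cdot \frac{47}{2} \cdot 15 = \frac{2303}{2} \cdot 15 = \frac{34545}{2}$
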